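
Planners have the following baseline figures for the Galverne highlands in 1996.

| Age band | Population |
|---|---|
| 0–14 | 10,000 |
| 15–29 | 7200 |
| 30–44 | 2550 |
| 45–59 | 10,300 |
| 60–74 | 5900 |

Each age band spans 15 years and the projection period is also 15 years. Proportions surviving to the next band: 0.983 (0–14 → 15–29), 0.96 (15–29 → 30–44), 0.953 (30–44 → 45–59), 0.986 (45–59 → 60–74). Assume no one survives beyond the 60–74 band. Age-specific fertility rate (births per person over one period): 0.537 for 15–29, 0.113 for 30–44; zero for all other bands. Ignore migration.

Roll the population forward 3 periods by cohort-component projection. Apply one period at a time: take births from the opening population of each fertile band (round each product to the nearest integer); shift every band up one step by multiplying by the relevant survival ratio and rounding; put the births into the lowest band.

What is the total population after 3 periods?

28624

Period 1:
Births: 7200 × 0.537 = 3866 ; 2550 × 0.113 = 288 → total 4154
15–29: 10000 × 0.983 = 9830
30–44: 7200 × 0.96 = 6912
45–59: 2550 × 0.953 = 2430
60–74: 10300 × 0.986 = 10156
End of period: [4154, 9830, 6912, 2430, 10156]
Period 2:
Births: 9830 × 0.537 = 5279 ; 6912 × 0.113 = 781 → total 6060
15–29: 4154 × 0.983 = 4083
30–44: 9830 × 0.96 = 9437
45–59: 6912 × 0.953 = 6587
60–74: 2430 × 0.986 = 2396
End of period: [6060, 4083, 9437, 6587, 2396]
Period 3:
Births: 4083 × 0.537 = 2193 ; 9437 × 0.113 = 1066 → total 3259
15–29: 6060 × 0.983 = 5957
30–44: 4083 × 0.96 = 3920
45–59: 9437 × 0.953 = 8993
60–74: 6587 × 0.986 = 6495
End of period: [3259, 5957, 3920, 8993, 6495]
Total after period 3: 3259 + 5957 + 3920 + 8993 + 6495 = 28624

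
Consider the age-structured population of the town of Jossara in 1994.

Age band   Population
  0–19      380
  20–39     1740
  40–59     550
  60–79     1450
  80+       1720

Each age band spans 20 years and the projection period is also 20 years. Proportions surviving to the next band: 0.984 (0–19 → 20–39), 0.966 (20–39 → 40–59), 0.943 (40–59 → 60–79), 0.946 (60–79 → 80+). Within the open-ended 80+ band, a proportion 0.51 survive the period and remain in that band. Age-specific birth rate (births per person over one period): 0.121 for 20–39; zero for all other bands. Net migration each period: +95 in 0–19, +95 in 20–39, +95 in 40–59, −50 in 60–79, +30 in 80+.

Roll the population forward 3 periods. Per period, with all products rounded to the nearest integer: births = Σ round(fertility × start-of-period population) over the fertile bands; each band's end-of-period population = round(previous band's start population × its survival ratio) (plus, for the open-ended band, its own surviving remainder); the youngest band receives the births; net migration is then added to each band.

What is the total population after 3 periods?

3734

Let group 1 be 0–19 through group 5 = 80+.
Period 1.
Births: 1740 × 0.121 = 211
Group 2: 380 × 0.984 = 374
Group 3: 1740 × 0.966 = 1681
Group 4: 550 × 0.943 = 519
Group 5: 1450 × 0.946 + 1720 × 0.51 = 1372 + 877 = 2249
Net migration: Group 1 + 95 → 306; Group 2 + 95 → 469; Group 3 + 95 → 1776; Group 4 − 50 → 469; Group 5 + 30 → 2279
Giving 306 / 469 / 1776 / 469 / 2279.
Period 2.
Births: 469 × 0.121 = 57
Group 2: 306 × 0.984 = 301
Group 3: 469 × 0.966 = 453
Group 4: 1776 × 0.943 = 1675
Group 5: 469 × 0.946 + 2279 × 0.51 = 444 + 1162 = 1606
Net migration: Group 1 + 95 → 152; Group 2 + 95 → 396; Group 3 + 95 → 548; Group 4 − 50 → 1625; Group 5 + 30 → 1636
Giving 152 / 396 / 548 / 1625 / 1636.
Period 3.
Births: 396 × 0.121 = 48
Group 2: 152 × 0.984 = 150
Group 3: 396 × 0.966 = 383
Group 4: 548 × 0.943 = 517
Group 5: 1625 × 0.946 + 1636 × 0.51 = 1537 + 834 = 2371
Net migration: Group 1 + 95 → 143; Group 2 + 95 → 245; Group 3 + 95 → 478; Group 4 − 50 → 467; Group 5 + 30 → 2401
Giving 143 / 245 / 478 / 467 / 2401.
Total after period 3: 143 + 245 + 478 + 467 + 2401 = 3734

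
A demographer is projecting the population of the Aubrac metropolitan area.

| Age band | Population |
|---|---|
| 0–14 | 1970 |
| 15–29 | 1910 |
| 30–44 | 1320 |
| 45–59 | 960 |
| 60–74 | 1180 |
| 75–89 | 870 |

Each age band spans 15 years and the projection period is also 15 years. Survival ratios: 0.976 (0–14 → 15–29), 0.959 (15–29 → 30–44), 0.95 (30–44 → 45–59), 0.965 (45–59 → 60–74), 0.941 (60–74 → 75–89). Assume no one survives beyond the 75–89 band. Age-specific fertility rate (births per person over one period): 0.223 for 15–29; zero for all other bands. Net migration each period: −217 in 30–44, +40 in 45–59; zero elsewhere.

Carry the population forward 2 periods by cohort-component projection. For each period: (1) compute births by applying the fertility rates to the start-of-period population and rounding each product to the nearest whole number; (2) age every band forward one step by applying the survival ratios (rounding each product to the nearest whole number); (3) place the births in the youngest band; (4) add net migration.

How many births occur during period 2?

429

— Period 1 —
Births: 1910 * 0.223 = 426
15–29: 1970 * 0.976 = 1923
30–44: 1910 * 0.959 = 1832
45–59: 1320 * 0.95 = 1254
60–74: 960 * 0.965 = 926
75–89: 1180 * 0.941 = 1110
Net migration: 30–44 − 217 → 1615; 45–59 + 40 → 1294
Giving 426 / 1923 / 1615 / 1294 / 926 / 1110.
— Period 2 —
Births: 1923 * 0.223 = 429
15–29: 426 * 0.976 = 416
30–44: 1923 * 0.959 = 1844
45–59: 1615 * 0.95 = 1534
60–74: 1294 * 0.965 = 1249
75–89: 926 * 0.941 = 871
Net migration: 30–44 − 217 → 1627; 45–59 + 40 → 1574
Giving 429 / 416 / 1627 / 1574 / 1249 / 871.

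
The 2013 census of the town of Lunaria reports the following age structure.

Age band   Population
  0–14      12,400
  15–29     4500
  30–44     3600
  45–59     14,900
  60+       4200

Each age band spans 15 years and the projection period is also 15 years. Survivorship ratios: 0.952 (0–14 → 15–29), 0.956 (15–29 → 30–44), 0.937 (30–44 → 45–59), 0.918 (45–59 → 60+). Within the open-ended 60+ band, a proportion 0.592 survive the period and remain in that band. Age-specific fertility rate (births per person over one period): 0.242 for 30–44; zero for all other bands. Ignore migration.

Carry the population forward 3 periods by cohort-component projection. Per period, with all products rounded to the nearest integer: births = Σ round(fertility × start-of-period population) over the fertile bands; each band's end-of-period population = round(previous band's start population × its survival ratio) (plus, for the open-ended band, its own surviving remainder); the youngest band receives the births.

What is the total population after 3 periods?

26288

Numbering the groups 1..5 from youngest to oldest:
Period 1.
Births: 3600 × 0.242 = 871
Group 2: 12400 × 0.952 = 11805
Group 3: 4500 × 0.956 = 4302
Group 4: 3600 × 0.937 = 3373
Group 5: 14900 × 0.918 + 4200 × 0.592 = 13678 + 2486 = 16164
→ [871, 11805, 4302, 3373, 16164]
Period 2.
Births: 4302 × 0.242 = 1041
Group 2: 871 × 0.952 = 829
Group 3: 11805 × 0.956 = 11286
Group 4: 4302 × 0.937 = 4031
Group 5: 3373 × 0.918 + 16164 × 0.592 = 3096 + 9569 = 12665
→ [1041, 829, 11286, 4031, 12665]
Period 3.
Births: 11286 × 0.242 = 2731
Group 2: 1041 × 0.952 = 991
Group 3: 829 × 0.956 = 793
Group 4: 11286 × 0.937 = 10575
Group 5: 4031 × 0.918 + 12665 × 0.592 = 3700 + 7498 = 11198
→ [2731, 991, 793, 10575, 11198]
Total after period 3: 2731 + 991 + 793 + 10575 + 11198 = 26288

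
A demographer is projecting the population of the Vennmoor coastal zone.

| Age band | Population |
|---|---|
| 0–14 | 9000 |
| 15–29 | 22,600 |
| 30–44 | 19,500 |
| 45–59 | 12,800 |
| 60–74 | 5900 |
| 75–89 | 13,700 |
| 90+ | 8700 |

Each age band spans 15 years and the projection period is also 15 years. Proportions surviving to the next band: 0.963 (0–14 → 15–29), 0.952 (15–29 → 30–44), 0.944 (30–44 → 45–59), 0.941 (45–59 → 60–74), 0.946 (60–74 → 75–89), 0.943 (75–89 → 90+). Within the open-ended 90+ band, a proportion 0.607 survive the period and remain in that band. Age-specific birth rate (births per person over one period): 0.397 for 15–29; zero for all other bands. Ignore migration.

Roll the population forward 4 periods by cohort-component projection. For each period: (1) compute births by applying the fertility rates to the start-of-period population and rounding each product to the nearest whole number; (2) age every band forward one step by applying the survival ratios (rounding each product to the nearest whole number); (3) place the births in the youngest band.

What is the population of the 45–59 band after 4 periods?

(Bands numbered youngest = 1 to oldest = 7.)
Period 1.
Births: 22600 * 0.397 = 8972
Band 2: 9000 * 0.963 = 8667
Band 3: 22600 * 0.952 = 21515
Band 4: 19500 * 0.944 = 18408
Band 5: 12800 * 0.941 = 12045
Band 6: 5900 * 0.946 = 5581
Band 7: 13700 * 0.943 + 8700 * 0.607 = 12919 + 5281 = 18200
Giving 8972 / 8667 / 21515 / 18408 / 12045 / 5581 / 18200.
Period 2.
Births: 8667 * 0.397 = 3441
Band 2: 8972 * 0.963 = 8640
Band 3: 8667 * 0.952 = 8251
Band 4: 21515 * 0.944 = 20310
Band 5: 18408 * 0.941 = 17322
Band 6: 12045 * 0.946 = 11395
Band 7: 5581 * 0.943 + 18200 * 0.607 = 5263 + 11047 = 16310
Giving 3441 / 8640 / 8251 / 20310 / 17322 / 11395 / 16310.
Period 3.
Births: 8640 * 0.397 = 3430
Band 2: 3441 * 0.963 = 3314
Band 3: 8640 * 0.952 = 8225
Band 4: 8251 * 0.944 = 7789
Band 5: 20310 * 0.941 = 19112
Band 6: 17322 * 0.946 = 16387
Band 7: 11395 * 0.943 + 16310 * 0.607 = 10745 + 9900 = 20645
Giving 3430 / 3314 / 8225 / 7789 / 19112 / 16387 / 20645.
Period 4.
Births: 3314 * 0.397 = 1316
Band 2: 3430 * 0.963 = 3303
Band 3: 3314 * 0.952 = 3155
Band 4: 8225 * 0.944 = 7764
Band 5: 7789 * 0.941 = 7329
Band 6: 19112 * 0.946 = 18080
Band 7: 16387 * 0.943 + 20645 * 0.607 = 15453 + 12532 = 27985
Giving 1316 / 3303 / 3155 / 7764 / 7329 / 18080 / 27985.

7764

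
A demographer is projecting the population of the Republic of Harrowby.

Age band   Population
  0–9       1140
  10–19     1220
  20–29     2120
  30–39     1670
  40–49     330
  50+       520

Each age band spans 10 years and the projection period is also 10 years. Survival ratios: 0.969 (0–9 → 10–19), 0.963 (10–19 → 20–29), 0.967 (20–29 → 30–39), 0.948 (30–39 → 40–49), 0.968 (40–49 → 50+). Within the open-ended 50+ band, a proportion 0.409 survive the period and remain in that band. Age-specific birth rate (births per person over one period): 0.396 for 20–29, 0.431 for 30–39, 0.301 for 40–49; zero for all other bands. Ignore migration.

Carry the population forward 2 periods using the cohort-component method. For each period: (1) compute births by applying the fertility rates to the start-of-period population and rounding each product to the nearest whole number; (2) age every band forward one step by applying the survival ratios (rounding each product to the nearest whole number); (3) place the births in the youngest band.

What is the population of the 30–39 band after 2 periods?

1136

After projecting period 1:
Births: 2120 × 0.396 = 840, 1670 × 0.431 = 720, 330 × 0.301 = 99 ⇒ total 1659
10–19: 1140 × 0.969 = 1105
20–29: 1220 × 0.963 = 1175
30–39: 2120 × 0.967 = 2050
40–49: 1670 × 0.948 = 1583
50+: 330 × 0.968 + 520 × 0.409 = 319 + 213 = 532
Population now: 0–9=1659, 10–19=1105, 20–29=1175, 30–39=2050, 40–49=1583, 50+=532
After projecting period 2:
Births: 1175 × 0.396 = 465, 2050 × 0.431 = 884, 1583 × 0.301 = 476 ⇒ total 1825
10–19: 1659 × 0.969 = 1608
20–29: 1105 × 0.963 = 1064
30–39: 1175 × 0.967 = 1136
40–49: 2050 × 0.948 = 1943
50+: 1583 × 0.968 + 532 × 0.409 = 1532 + 218 = 1750
Population now: 0–9=1825, 10–19=1608, 20–29=1064, 30–39=1136, 40–49=1943, 50+=1750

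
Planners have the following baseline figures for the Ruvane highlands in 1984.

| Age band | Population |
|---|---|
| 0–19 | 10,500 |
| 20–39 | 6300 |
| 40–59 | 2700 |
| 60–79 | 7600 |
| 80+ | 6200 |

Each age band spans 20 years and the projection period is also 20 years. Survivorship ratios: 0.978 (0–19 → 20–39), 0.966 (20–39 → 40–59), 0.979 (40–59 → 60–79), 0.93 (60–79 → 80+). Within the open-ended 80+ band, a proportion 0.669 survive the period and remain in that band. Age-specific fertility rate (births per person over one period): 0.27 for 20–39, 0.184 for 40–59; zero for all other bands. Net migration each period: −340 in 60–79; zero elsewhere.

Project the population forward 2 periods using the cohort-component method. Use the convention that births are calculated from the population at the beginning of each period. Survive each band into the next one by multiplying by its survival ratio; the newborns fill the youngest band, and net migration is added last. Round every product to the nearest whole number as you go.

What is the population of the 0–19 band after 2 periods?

Call the bands 1 to 5, youngest first.
— Period 1 —
Births: 6300 × 0.27 = 1701 ; 2700 × 0.184 = 497 — total 2198
Band 2: 10500 × 0.978 = 10269
Band 3: 6300 × 0.966 = 6086
Band 4: 2700 × 0.979 = 2643
Band 5: 7600 × 0.93 + 6200 × 0.669 = 7068 + 4148 = 11216
Net migration: Band 4 − 340 → 2303
Giving 2198 / 10269 / 6086 / 2303 / 11216.
— Period 2 —
Births: 10269 × 0.27 = 2773 ; 6086 × 0.184 = 1120 — total 3893
Band 2: 2198 × 0.978 = 2150
Band 3: 10269 × 0.966 = 9920
Band 4: 6086 × 0.979 = 5958
Band 5: 2303 × 0.93 + 11216 × 0.669 = 2142 + 7504 = 9646
Net migration: Band 4 − 340 → 5618
Giving 3893 / 2150 / 9920 / 5618 / 9646.

3893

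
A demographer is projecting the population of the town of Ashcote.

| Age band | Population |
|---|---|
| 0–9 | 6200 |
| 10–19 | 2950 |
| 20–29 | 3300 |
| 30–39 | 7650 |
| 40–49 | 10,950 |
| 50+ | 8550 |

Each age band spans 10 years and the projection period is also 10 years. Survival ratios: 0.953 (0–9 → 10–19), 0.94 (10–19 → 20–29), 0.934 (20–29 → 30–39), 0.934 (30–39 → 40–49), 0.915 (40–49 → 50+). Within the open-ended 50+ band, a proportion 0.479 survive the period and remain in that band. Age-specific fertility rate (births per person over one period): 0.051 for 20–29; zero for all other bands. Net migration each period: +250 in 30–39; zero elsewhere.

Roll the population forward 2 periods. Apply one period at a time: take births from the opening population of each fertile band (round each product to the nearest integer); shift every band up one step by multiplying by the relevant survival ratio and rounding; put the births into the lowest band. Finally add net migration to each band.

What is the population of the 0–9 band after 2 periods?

141

[period 1]
Births: 3300 × 0.051 = 168
10–19: 6200 × 0.953 = 5909
20–29: 2950 × 0.94 = 2773
30–39: 3300 × 0.934 = 3082
40–49: 7650 × 0.934 = 7145
50+: 10950 × 0.915 + 8550 × 0.479 = 10019 + 4095 = 14114
Net migration: 30–39 + 250 → 3332
Population now: 0–9=168, 10–19=5909, 20–29=2773, 30–39=3332, 40–49=7145, 50+=14114
[period 2]
Births: 2773 × 0.051 = 141
10–19: 168 × 0.953 = 160
20–29: 5909 × 0.94 = 5554
30–39: 2773 × 0.934 = 2590
40–49: 3332 × 0.934 = 3112
50+: 7145 × 0.915 + 14114 × 0.479 = 6538 + 6761 = 13299
Net migration: 30–39 + 250 → 2840
Population now: 0–9=141, 10–19=160, 20–29=5554, 30–39=2840, 40–49=3112, 50+=13299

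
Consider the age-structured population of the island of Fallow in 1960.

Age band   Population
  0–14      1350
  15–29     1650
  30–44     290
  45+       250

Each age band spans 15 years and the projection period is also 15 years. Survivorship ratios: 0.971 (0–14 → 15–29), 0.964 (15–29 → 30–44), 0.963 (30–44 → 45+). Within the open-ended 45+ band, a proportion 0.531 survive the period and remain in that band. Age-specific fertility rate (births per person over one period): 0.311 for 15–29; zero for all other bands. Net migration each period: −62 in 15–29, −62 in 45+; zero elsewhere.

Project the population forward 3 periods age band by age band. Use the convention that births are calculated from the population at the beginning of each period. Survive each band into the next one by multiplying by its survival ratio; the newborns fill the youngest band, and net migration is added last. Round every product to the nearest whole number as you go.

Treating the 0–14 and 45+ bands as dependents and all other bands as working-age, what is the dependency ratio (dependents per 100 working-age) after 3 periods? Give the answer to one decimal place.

287.3

Period 1.
Births: 1650 × 0.311 = 513
15–29: 1350 × 0.971 = 1311
30–44: 1650 × 0.964 = 1591
45+: 290 × 0.963 + 250 × 0.531 = 279 + 133 = 412
Net migration: 15–29 − 62 → 1249; 45+ − 62 → 350
Giving 513 / 1249 / 1591 / 350.
Period 2.
Births: 1249 × 0.311 = 388
15–29: 513 × 0.971 = 498
30–44: 1249 × 0.964 = 1204
45+: 1591 × 0.963 + 350 × 0.531 = 1532 + 186 = 1718
Net migration: 15–29 − 62 → 436; 45+ − 62 → 1656
Giving 388 / 436 / 1204 / 1656.
Period 3.
Births: 436 × 0.311 = 136
15–29: 388 × 0.971 = 377
30–44: 436 × 0.964 = 420
45+: 1204 × 0.963 + 1656 × 0.531 = 1159 + 879 = 2038
Net migration: 15–29 − 62 → 315; 45+ − 62 → 1976
Giving 136 / 315 / 420 / 1976.
Dependents (band 0–14 + band 45+) = 136 + 1976 = 2112; working-age = 735; ratio = 2112/735 × 100 = 287.3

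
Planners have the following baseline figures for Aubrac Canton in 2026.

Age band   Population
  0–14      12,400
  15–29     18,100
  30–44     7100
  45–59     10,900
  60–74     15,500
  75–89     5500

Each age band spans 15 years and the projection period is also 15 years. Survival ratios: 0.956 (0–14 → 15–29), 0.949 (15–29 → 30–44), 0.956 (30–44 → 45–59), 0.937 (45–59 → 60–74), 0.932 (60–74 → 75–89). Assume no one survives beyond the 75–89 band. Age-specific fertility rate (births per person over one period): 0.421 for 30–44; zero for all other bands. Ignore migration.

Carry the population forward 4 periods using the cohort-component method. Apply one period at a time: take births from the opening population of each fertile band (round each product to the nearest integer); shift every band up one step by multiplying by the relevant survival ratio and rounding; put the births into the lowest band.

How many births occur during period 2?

— Period 1 —
Births: 7100 × 0.421 = 2989
15–29: 12400 × 0.956 = 11854
30–44: 18100 × 0.949 = 17177
45–59: 7100 × 0.956 = 6788
60–74: 10900 × 0.937 = 10213
75–89: 15500 × 0.932 = 14446
→ [2989, 11854, 17177, 6788, 10213, 14446]
— Period 2 —
Births: 17177 × 0.421 = 7232
15–29: 2989 × 0.956 = 2857
30–44: 11854 × 0.949 = 11249
45–59: 17177 × 0.956 = 16421
60–74: 6788 × 0.937 = 6360
75–89: 10213 × 0.932 = 9519
→ [7232, 2857, 11249, 16421, 6360, 9519]

7232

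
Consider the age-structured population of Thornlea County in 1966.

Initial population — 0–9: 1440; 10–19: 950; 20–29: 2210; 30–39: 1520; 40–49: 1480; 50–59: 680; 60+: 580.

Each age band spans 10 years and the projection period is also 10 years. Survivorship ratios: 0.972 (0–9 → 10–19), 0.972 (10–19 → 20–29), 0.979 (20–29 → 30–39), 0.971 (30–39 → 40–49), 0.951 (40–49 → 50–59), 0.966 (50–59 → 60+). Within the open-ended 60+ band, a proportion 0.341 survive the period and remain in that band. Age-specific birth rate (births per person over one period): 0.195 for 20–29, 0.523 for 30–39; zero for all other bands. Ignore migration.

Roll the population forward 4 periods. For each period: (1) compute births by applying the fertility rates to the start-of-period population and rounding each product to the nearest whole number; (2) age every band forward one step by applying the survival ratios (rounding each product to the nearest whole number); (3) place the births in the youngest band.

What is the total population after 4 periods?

8726

Period 1.
Births: 2210 × 0.195 = 431 ; 1520 × 0.523 = 795 — total 1226
10–19: 1440 × 0.972 = 1400
20–29: 950 × 0.972 = 923
30–39: 2210 × 0.979 = 2164
40–49: 1520 × 0.971 = 1476
50–59: 1480 × 0.951 = 1407
60+: 680 × 0.966 + 580 × 0.341 = 657 + 198 = 855
→ [1226, 1400, 923, 2164, 1476, 1407, 855]
Period 2.
Births: 923 × 0.195 = 180 ; 2164 × 0.523 = 1132 — total 1312
10–19: 1226 × 0.972 = 1192
20–29: 1400 × 0.972 = 1361
30–39: 923 × 0.979 = 904
40–49: 2164 × 0.971 = 2101
50–59: 1476 × 0.951 = 1404
60+: 1407 × 0.966 + 855 × 0.341 = 1359 + 292 = 1651
→ [1312, 1192, 1361, 904, 2101, 1404, 1651]
Period 3.
Births: 1361 × 0.195 = 265 ; 904 × 0.523 = 473 — total 738
10–19: 1312 × 0.972 = 1275
20–29: 1192 × 0.972 = 1159
30–39: 1361 × 0.979 = 1332
40–49: 904 × 0.971 = 878
50–59: 2101 × 0.951 = 1998
60+: 1404 × 0.966 + 1651 × 0.341 = 1356 + 563 = 1919
→ [738, 1275, 1159, 1332, 878, 1998, 1919]
Period 4.
Births: 1159 × 0.195 = 226 ; 1332 × 0.523 = 697 — total 923
10–19: 738 × 0.972 = 717
20–29: 1275 × 0.972 = 1239
30–39: 1159 × 0.979 = 1135
40–49: 1332 × 0.971 = 1293
50–59: 878 × 0.951 = 835
60+: 1998 × 0.966 + 1919 × 0.341 = 1930 + 654 = 2584
→ [923, 717, 1239, 1135, 1293, 835, 2584]
Total after period 4: 923 + 717 + 1239 + 1135 + 1293 + 835 + 2584 = 8726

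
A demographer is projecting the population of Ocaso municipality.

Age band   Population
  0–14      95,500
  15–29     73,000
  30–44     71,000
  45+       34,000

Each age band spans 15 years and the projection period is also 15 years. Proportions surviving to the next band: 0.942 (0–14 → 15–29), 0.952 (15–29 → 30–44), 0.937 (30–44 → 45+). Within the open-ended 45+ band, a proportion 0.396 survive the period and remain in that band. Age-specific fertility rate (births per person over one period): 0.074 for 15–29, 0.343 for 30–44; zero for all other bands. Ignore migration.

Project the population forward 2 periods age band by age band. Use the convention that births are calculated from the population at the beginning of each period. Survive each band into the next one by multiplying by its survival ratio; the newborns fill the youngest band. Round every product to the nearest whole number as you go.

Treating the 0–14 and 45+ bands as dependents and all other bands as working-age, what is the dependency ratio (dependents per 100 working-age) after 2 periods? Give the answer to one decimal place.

112.0

Period 1:
Births: 73000 × 0.074 = 5402 ; 71000 × 0.343 = 24353 → total 29755
15–29: 95500 × 0.942 = 89961
30–44: 73000 × 0.952 = 69496
45+: 71000 × 0.937 + 34000 × 0.396 = 66527 + 13464 = 79991
Giving 29755 / 89961 / 69496 / 79991.
Period 2:
Births: 89961 × 0.074 = 6657 ; 69496 × 0.343 = 23837 → total 30494
15–29: 29755 × 0.942 = 28029
30–44: 89961 × 0.952 = 85643
45+: 69496 × 0.937 + 79991 × 0.396 = 65118 + 31676 = 96794
Giving 30494 / 28029 / 85643 / 96794.
Dependents (band 0–14 + band 45+) = 30494 + 96794 = 127288; working-age = 113672; ratio = 127288/113672 × 100 = 112.0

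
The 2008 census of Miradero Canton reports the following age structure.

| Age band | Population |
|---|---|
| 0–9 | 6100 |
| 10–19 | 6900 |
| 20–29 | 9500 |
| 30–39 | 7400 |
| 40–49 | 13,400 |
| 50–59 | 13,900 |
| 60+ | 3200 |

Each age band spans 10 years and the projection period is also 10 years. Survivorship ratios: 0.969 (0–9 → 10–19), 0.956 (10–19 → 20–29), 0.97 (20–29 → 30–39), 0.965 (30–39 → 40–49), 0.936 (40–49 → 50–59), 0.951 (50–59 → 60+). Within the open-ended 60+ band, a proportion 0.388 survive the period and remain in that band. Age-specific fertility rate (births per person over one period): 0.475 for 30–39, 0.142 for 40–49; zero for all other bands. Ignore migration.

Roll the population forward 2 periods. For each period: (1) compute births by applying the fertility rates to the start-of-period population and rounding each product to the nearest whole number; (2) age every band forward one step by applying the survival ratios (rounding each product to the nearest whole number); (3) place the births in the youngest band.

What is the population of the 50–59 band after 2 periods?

— Period 1 —
Births: 7400 * 0.475 = 3515, 13400 * 0.142 = 1903 → 5418
10–19: 6100 * 0.969 = 5911
20–29: 6900 * 0.956 = 6596
30–39: 9500 * 0.97 = 9215
40–49: 7400 * 0.965 = 7141
50–59: 13400 * 0.936 = 12542
60+: 13900 * 0.951 + 3200 * 0.388 = 13219 + 1242 = 14461
→ [5418, 5911, 6596, 9215, 7141, 12542, 14461]
— Period 2 —
Births: 9215 * 0.475 = 4377, 7141 * 0.142 = 1014 → 5391
10–19: 5418 * 0.969 = 5250
20–29: 5911 * 0.956 = 5651
30–39: 6596 * 0.97 = 6398
40–49: 9215 * 0.965 = 8892
50–59: 7141 * 0.936 = 6684
60+: 12542 * 0.951 + 14461 * 0.388 = 11927 + 5611 = 17538
→ [5391, 5250, 5651, 6398, 8892, 6684, 17538]

6684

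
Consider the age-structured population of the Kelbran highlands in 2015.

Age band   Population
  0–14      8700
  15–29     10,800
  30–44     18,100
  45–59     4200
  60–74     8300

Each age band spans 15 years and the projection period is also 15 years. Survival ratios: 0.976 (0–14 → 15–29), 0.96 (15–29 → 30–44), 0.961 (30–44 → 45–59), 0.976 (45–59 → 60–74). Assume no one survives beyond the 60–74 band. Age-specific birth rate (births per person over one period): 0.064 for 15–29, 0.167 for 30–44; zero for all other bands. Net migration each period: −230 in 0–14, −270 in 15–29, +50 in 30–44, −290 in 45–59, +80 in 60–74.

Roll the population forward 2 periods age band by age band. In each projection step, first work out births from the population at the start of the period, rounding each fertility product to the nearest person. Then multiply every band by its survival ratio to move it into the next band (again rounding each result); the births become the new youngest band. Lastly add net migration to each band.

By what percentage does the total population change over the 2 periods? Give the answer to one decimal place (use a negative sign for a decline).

-21.0

After projecting period 1:
Births: 10800 × 0.064 = 691  |  18100 × 0.167 = 3023 → 3714
15–29: 8700 × 0.976 = 8491
30–44: 10800 × 0.96 = 10368
45–59: 18100 × 0.961 = 17394
60–74: 4200 × 0.976 = 4099
Net migration: 0–14 − 230 → 3484; 15–29 − 270 → 8221; 30–44 + 50 → 10418; 45–59 − 290 → 17104; 60–74 + 80 → 4179
→ [3484, 8221, 10418, 17104, 4179]
After projecting period 2:
Births: 8221 × 0.064 = 526  |  10418 × 0.167 = 1740 → 2266
15–29: 3484 × 0.976 = 3400
30–44: 8221 × 0.96 = 7892
45–59: 10418 × 0.961 = 10012
60–74: 17104 × 0.976 = 16694
Net migration: 0–14 − 230 → 2036; 15–29 − 270 → 3130; 30–44 + 50 → 7942; 45–59 − 290 → 9722; 60–74 + 80 → 16774
→ [2036, 3130, 7942, 9722, 16774]
Total: 50100 → 39604; change = -10496; percentage change = -21.0%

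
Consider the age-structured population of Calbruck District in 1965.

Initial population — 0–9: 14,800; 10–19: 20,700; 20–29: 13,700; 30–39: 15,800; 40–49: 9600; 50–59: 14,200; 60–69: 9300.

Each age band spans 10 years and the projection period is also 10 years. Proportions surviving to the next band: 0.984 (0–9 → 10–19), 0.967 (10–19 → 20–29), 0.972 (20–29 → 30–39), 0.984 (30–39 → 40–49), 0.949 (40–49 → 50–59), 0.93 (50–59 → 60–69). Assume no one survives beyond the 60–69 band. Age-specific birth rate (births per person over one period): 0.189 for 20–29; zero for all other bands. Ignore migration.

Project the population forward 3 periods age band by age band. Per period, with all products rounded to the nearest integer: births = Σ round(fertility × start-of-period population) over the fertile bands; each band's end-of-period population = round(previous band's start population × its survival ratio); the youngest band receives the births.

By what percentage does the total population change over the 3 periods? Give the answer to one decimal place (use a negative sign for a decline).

— Period 1 —
Births: 13700 × 0.189 = 2589
10–19: 14800 × 0.984 = 14563
20–29: 20700 × 0.967 = 20017
30–39: 13700 × 0.972 = 13316
40–49: 15800 × 0.984 = 15547
50–59: 9600 × 0.949 = 9110
60–69: 14200 × 0.93 = 13206
Population now: 0–9=2589, 10–19=14563, 20–29=20017, 30–39=13316, 40–49=15547, 50–59=9110, 60–69=13206
— Period 2 —
Births: 20017 × 0.189 = 3783
10–19: 2589 × 0.984 = 2548
20–29: 14563 × 0.967 = 14082
30–39: 20017 × 0.972 = 19457
40–49: 13316 × 0.984 = 13103
50–59: 15547 × 0.949 = 14754
60–69: 9110 × 0.93 = 8472
Population now: 0–9=3783, 10–19=2548, 20–29=14082, 30–39=19457, 40–49=13103, 50–59=14754, 60–69=8472
— Period 3 —
Births: 14082 × 0.189 = 2661
10–19: 3783 × 0.984 = 3722
20–29: 2548 × 0.967 = 2464
30–39: 14082 × 0.972 = 13688
40–49: 19457 × 0.984 = 19146
50–59: 13103 × 0.949 = 12435
60–69: 14754 × 0.93 = 13721
Population now: 0–9=2661, 10–19=3722, 20–29=2464, 30–39=13688, 40–49=19146, 50–59=12435, 60–69=13721
Total: 98100 → 67837; change = -30263; percentage change = -30.8%

-30.8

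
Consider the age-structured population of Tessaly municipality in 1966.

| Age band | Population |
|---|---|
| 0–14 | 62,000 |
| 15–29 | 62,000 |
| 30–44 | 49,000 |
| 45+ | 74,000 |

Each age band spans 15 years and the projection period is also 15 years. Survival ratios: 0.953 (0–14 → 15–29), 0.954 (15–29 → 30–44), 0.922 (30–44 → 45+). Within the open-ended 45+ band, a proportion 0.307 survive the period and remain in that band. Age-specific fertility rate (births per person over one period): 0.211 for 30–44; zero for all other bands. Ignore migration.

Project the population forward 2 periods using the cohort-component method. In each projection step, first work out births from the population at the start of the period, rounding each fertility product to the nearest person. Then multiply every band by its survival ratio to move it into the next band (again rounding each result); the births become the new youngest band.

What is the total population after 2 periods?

Let group 1 be 0–14 through group 4 = 45+.
After projecting period 1:
Births: 49000 × 0.211 = 10339
Group 2: 62000 × 0.953 = 59086
Group 3: 62000 × 0.954 = 59148
Group 4: 49000 × 0.922 + 74000 × 0.307 = 45178 + 22718 = 67896
End of period: [10339, 59086, 59148, 67896]
After projecting period 2:
Births: 59148 × 0.211 = 12480
Group 2: 10339 × 0.953 = 9853
Group 3: 59086 × 0.954 = 56368
Group 4: 59148 × 0.922 + 67896 × 0.307 = 54534 + 20844 = 75378
End of period: [12480, 9853, 56368, 75378]
Total after period 2: 12480 + 9853 + 56368 + 75378 = 154079

154079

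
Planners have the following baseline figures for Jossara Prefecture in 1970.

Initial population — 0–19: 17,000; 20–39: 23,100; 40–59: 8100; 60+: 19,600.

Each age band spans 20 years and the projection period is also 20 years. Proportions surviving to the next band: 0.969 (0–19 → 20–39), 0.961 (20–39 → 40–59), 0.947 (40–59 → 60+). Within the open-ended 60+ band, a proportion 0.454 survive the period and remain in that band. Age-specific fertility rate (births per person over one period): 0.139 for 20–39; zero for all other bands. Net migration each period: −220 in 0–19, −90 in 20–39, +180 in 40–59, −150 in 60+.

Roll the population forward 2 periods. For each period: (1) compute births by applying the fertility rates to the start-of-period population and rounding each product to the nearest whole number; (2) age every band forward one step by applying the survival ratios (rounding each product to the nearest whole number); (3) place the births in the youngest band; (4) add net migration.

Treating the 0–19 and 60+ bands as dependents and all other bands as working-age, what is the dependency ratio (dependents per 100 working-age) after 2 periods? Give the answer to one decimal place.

Period 1:
Births: 23100 * 0.139 = 3211
20–39: 17000 * 0.969 = 16473
40–59: 23100 * 0.961 = 22199
60+: 8100 * 0.947 + 19600 * 0.454 = 7671 + 8898 = 16569
Net migration: 0–19 − 220 → 2991; 20–39 − 90 → 16383; 40–59 + 180 → 22379; 60+ − 150 → 16419
→ [2991, 16383, 22379, 16419]
Period 2:
Births: 16383 * 0.139 = 2277
20–39: 2991 * 0.969 = 2898
40–59: 16383 * 0.961 = 15744
60+: 22379 * 0.947 + 16419 * 0.454 = 21193 + 7454 = 28647
Net migration: 0–19 − 220 → 2057; 20–39 − 90 → 2808; 40–59 + 180 → 15924; 60+ − 150 → 28497
→ [2057, 2808, 15924, 28497]
Dependents (band 0–19 + band 60+) = 2057 + 28497 = 30554; working-age = 18732; ratio = 30554/18732 × 100 = 163.1

163.1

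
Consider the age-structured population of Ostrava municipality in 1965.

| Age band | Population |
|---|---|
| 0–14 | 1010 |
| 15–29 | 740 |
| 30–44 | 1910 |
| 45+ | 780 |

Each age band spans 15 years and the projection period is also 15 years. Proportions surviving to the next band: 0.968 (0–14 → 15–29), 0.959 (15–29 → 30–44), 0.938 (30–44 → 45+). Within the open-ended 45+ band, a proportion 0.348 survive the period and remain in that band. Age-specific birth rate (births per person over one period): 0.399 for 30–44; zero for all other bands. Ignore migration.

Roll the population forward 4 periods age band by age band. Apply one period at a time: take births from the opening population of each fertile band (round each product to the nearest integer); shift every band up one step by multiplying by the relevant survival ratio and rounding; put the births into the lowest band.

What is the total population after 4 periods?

[period 1]
Births: 1910 * 0.399 = 762
15–29: 1010 * 0.968 = 978
30–44: 740 * 0.959 = 710
45+: 1910 * 0.938 + 780 * 0.348 = 1792 + 271 = 2063
End of period: [762, 978, 710, 2063]
[period 2]
Births: 710 * 0.399 = 283
15–29: 762 * 0.968 = 738
30–44: 978 * 0.959 = 938
45+: 710 * 0.938 + 2063 * 0.348 = 666 + 718 = 1384
End of period: [283, 738, 938, 1384]
[period 3]
Births: 938 * 0.399 = 374
15–29: 283 * 0.968 = 274
30–44: 738 * 0.959 = 708
45+: 938 * 0.938 + 1384 * 0.348 = 880 + 482 = 1362
End of period: [374, 274, 708, 1362]
[period 4]
Births: 708 * 0.399 = 282
15–29: 374 * 0.968 = 362
30–44: 274 * 0.959 = 263
45+: 708 * 0.938 + 1362 * 0.348 = 664 + 474 = 1138
End of period: [282, 362, 263, 1138]
Total after period 4: 282 + 362 + 263 + 1138 = 2045

2045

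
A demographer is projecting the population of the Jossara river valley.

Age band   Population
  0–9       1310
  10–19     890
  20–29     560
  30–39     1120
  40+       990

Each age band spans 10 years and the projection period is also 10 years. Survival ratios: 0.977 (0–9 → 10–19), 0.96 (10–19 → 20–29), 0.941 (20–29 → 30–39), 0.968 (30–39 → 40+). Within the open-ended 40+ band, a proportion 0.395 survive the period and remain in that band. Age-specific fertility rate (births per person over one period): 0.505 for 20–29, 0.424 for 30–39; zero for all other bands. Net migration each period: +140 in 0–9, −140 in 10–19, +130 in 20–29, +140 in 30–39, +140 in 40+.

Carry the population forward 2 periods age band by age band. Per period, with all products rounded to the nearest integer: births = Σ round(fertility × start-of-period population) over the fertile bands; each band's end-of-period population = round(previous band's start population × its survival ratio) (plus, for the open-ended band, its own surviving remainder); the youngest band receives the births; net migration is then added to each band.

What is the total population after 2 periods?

— Period 1 —
Births: 560 * 0.505 = 283, 1120 * 0.424 = 475 — total 758
10–19: 1310 * 0.977 = 1280
20–29: 890 * 0.96 = 854
30–39: 560 * 0.941 = 527
40+: 1120 * 0.968 + 990 * 0.395 = 1084 + 391 = 1475
Net migration: 0–9 + 140 → 898; 10–19 − 140 → 1140; 20–29 + 130 → 984; 30–39 + 140 → 667; 40+ + 140 → 1615
Population now: 0–9=898, 10–19=1140, 20–29=984, 30–39=667, 40+=1615
— Period 2 —
Births: 984 * 0.505 = 497, 667 * 0.424 = 283 — total 780
10–19: 898 * 0.977 = 877
20–29: 1140 * 0.96 = 1094
30–39: 984 * 0.941 = 926
40+: 667 * 0.968 + 1615 * 0.395 = 646 + 638 = 1284
Net migration: 0–9 + 140 → 920; 10–19 − 140 → 737; 20–29 + 130 → 1224; 30–39 + 140 → 1066; 40+ + 140 → 1424
Population now: 0–9=920, 10–19=737, 20–29=1224, 30–39=1066, 40+=1424
Total after period 2: 920 + 737 + 1224 + 1066 + 1424 = 5371

5371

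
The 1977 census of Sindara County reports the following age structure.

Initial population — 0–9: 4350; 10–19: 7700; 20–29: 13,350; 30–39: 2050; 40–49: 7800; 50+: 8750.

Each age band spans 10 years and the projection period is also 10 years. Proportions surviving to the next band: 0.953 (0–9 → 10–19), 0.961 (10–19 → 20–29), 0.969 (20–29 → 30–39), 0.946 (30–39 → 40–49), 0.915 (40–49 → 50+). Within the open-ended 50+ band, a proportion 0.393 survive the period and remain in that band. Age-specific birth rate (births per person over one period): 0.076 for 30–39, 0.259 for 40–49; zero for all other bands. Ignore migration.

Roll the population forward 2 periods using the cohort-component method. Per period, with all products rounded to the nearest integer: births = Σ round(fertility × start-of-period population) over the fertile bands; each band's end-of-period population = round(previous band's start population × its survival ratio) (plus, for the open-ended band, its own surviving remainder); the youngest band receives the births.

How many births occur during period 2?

1485

(Bands numbered youngest = 1 to oldest = 6.)
After projecting period 1:
Births: 2050 * 0.076 = 156 ; 7800 * 0.259 = 2020 — total 2176
Band 2: 4350 * 0.953 = 4146
Band 3: 7700 * 0.961 = 7400
Band 4: 13350 * 0.969 = 12936
Band 5: 2050 * 0.946 = 1939
Band 6: 7800 * 0.915 + 8750 * 0.393 = 7137 + 3439 = 10576
→ [2176, 4146, 7400, 12936, 1939, 10576]
After projecting period 2:
Births: 12936 * 0.076 = 983 ; 1939 * 0.259 = 502 — total 1485
Band 2: 2176 * 0.953 = 2074
Band 3: 4146 * 0.961 = 3984
Band 4: 7400 * 0.969 = 7171
Band 5: 12936 * 0.946 = 12237
Band 6: 1939 * 0.915 + 10576 * 0.393 = 1774 + 4156 = 5930
→ [1485, 2074, 3984, 7171, 12237, 5930]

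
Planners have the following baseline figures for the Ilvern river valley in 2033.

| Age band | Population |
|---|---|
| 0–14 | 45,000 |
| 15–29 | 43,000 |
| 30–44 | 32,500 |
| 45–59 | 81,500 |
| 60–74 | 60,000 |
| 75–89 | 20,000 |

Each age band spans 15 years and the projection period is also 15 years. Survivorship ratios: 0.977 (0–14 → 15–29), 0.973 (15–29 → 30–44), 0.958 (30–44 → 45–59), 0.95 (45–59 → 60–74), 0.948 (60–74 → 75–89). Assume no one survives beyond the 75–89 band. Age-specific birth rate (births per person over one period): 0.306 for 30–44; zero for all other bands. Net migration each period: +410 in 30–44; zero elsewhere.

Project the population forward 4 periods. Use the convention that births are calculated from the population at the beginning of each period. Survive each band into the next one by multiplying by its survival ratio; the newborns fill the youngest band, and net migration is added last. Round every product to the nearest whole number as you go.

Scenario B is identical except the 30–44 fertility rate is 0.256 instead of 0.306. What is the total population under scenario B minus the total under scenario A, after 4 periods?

Call the groups 1 to 6, youngest first.
Period 1.
Births: 32500 × 0.306 = 9945
Group 2: 45000 × 0.977 = 43965
Group 3: 43000 × 0.973 = 41839
Group 4: 32500 × 0.958 = 31135
Group 5: 81500 × 0.95 = 77425
Group 6: 60000 × 0.948 = 56880
Net migration: Group 3 + 410 → 42249
Population now: 0–14=9945, 15–29=43965, 30–44=42249, 45–59=31135, 60–74=77425, 75–89=56880
Period 2.
Births: 42249 × 0.306 = 12928
Group 2: 9945 × 0.977 = 9716
Group 3: 43965 × 0.973 = 42778
Group 4: 42249 × 0.958 = 40475
Group 5: 31135 × 0.95 = 29578
Group 6: 77425 × 0.948 = 73399
Net migration: Group 3 + 410 → 43188
Population now: 0–14=12928, 15–29=9716, 30–44=43188, 45–59=40475, 60–74=29578, 75–89=73399
Period 3.
Births: 43188 × 0.306 = 13216
Group 2: 12928 × 0.977 = 12631
Group 3: 9716 × 0.973 = 9454
Group 4: 43188 × 0.958 = 41374
Group 5: 40475 × 0.95 = 38451
Group 6: 29578 × 0.948 = 28040
Net migration: Group 3 + 410 → 9864
Population now: 0–14=13216, 15–29=12631, 30–44=9864, 45–59=41374, 60–74=38451, 75–89=28040
Period 4.
Births: 9864 × 0.306 = 3018
Group 2: 13216 × 0.977 = 12912
Group 3: 12631 × 0.973 = 12290
Group 4: 9864 × 0.958 = 9450
Group 5: 41374 × 0.95 = 39305
Group 6: 38451 × 0.948 = 36452
Net migration: Group 3 + 410 → 12700
Population now: 0–14=3018, 15–29=12912, 30–44=12700, 45–59=9450, 60–74=39305, 75–89=36452
Scenario A total after 4 periods: 113837
Scenario B projection —
Period 1.
Births: 32500 × 0.256 = 8320
Group 2: 45000 × 0.977 = 43965
Group 3: 43000 × 0.973 = 41839
Group 4: 32500 × 0.958 = 31135
Group 5: 81500 × 0.95 = 77425
Group 6: 60000 × 0.948 = 56880
Net migration: Group 3 + 410 → 42249
Population now: 0–14=8320, 15–29=43965, 30–44=42249, 45–59=31135, 60–74=77425, 75–89=56880
Period 2.
Births: 42249 × 0.256 = 10816
Group 2: 8320 × 0.977 = 8129
Group 3: 43965 × 0.973 = 42778
Group 4: 42249 × 0.958 = 40475
Group 5: 31135 × 0.95 = 29578
Group 6: 77425 × 0.948 = 73399
Net migration: Group 3 + 410 → 43188
Population now: 0–14=10816, 15–29=8129, 30–44=43188, 45–59=40475, 60–74=29578, 75–89=73399
Period 3.
Births: 43188 × 0.256 = 11056
Group 2: 10816 × 0.977 = 10567
Group 3: 8129 × 0.973 = 7910
Group 4: 43188 × 0.958 = 41374
Group 5: 40475 × 0.95 = 38451
Group 6: 29578 × 0.948 = 28040
Net migration: Group 3 + 410 → 8320
Population now: 0–14=11056, 15–29=10567, 30–44=8320, 45–59=41374, 60–74=38451, 75–89=28040
Period 4.
Births: 8320 × 0.256 = 2130
Group 2: 11056 × 0.977 = 10802
Group 3: 10567 × 0.973 = 10282
Group 4: 8320 × 0.958 = 7971
Group 5: 41374 × 0.95 = 39305
Group 6: 38451 × 0.948 = 36452
Net migration: Group 3 + 410 → 10692
Population now: 0–14=2130, 15–29=10802, 30–44=10692, 45–59=7971, 60–74=39305, 75–89=36452
Scenario B total after 4 periods: 107352
Difference B − A = 107352 − 113837 = -6485

-6485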